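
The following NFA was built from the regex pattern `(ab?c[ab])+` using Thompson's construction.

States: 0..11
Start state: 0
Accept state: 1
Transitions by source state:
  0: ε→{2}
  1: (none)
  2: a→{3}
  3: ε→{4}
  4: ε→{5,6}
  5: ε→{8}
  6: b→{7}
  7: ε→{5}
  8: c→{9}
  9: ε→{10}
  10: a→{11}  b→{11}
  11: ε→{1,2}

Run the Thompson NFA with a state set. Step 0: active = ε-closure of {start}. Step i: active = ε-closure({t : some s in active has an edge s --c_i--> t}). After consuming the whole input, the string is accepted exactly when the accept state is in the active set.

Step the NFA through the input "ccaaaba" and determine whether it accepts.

start: ε-closure({0}) = {0,2}
'c' @ 1: {}  — state set empty
rest 'caaaba' ignored (set empty)
end set {} — state 1 not in

Answer: REJECT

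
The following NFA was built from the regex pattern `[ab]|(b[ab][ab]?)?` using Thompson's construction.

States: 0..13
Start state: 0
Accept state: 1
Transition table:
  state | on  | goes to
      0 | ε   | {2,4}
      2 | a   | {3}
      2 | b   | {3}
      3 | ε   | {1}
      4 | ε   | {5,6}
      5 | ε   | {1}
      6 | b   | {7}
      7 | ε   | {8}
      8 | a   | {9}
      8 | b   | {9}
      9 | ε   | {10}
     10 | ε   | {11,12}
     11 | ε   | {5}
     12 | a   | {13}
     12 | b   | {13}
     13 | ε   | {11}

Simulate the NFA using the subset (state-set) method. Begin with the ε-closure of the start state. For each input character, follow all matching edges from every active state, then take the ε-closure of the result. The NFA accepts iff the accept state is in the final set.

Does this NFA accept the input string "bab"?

S₀ = ε-closure({0}) = {0,1,2,4,5,6}
'b' @ 1: {1,3,7,8}  [accepting]
'a' @ 2: {1,5,9,10,11,12}  [accepting]
'b' @ 3: {1,5,11,13}  [accepting]
final: {1,5,11,13}; accept 1 in set

Answer: ACCEPT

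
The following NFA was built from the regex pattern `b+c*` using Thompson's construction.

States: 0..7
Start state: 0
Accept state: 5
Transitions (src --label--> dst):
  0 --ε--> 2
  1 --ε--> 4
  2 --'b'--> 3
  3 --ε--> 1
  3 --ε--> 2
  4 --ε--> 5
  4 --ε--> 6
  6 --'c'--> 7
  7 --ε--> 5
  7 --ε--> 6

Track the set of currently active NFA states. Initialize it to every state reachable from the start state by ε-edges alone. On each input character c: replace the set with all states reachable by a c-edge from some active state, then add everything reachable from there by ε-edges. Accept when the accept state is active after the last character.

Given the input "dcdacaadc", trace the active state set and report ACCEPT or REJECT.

Answer: REJECT

Steps:
start: ε-closure({0}) = {0,2}
'd' @ 1: {}  — state set empty
rest 'cdacaadc' ignored (set empty)
end set {} — state 5 not in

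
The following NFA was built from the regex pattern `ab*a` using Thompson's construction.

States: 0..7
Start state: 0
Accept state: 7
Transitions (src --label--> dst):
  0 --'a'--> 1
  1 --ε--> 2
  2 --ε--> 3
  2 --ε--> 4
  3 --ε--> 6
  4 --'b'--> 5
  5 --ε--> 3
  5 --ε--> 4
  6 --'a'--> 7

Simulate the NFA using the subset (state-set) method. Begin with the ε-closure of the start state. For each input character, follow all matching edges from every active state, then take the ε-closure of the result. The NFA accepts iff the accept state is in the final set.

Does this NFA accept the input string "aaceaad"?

Answer: REJECT

Steps:
initial (ε-close {0}): {0}
'a' @ 1: {1,2,3,4,6}
'a' @ 2: {7}  (accept∈set)
'c' @ 3: {}  — dead — no transitions
rest 'eaad' ignored (set empty)
final: {}; accept 7 not in set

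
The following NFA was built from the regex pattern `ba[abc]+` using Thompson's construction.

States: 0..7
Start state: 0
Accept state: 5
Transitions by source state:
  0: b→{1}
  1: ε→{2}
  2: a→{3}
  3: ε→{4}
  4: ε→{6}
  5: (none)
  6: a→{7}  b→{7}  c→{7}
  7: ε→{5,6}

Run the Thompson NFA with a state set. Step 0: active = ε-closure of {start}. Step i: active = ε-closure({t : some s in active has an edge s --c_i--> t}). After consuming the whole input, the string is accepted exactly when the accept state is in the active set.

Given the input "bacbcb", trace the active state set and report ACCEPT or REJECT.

Answer: ACCEPT

Derivation:
S₀ = ε-closure({0}) = {0}
'b' @ 1: {1,2}
'a' @ 2: {3,4,6}
'c' @ 3: {5,6,7}  (accept∈set)
'b' @ 4: {5,6,7}  (accept∈set)
'c' @ 5: {5,6,7}  (accept∈set)
'b' @ 6: {5,6,7}  (accept∈set)
after full input: {5,6,7}  (accept=5 in)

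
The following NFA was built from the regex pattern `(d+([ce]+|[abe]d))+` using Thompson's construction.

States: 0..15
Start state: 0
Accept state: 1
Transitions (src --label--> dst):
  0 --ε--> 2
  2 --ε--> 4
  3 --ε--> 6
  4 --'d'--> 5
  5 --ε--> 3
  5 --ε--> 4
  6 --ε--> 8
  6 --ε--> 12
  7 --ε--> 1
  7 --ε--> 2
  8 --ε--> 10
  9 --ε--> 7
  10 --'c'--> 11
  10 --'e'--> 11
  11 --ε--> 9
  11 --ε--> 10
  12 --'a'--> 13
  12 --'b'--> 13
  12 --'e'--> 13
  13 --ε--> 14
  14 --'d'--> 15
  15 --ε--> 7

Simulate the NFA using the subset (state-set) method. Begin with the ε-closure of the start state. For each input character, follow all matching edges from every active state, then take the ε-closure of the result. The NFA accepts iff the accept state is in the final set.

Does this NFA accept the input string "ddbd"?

initial (ε-close {0}): {0,2,4}
'd' @ 1: {3,4,5,6,8,10,12}
'd' @ 2: {3,4,5,6,8,10,12}
'b' @ 3: {13,14}
'd' @ 4: {1,2,4,7,15}  [accepting]
after full input: {1,2,4,7,15}  (accept=1 in)

Answer: ACCEPT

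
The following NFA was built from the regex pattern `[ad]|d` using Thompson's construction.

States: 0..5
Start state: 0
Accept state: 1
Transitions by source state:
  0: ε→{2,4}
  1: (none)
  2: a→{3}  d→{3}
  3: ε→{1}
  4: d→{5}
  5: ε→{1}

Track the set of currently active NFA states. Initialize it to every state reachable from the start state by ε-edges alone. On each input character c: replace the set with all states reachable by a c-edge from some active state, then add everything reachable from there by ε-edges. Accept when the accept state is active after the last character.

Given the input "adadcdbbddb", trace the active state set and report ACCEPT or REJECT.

Answer: REJECT

Steps:
initial (ε-close {0}): {0,2,4}
'a' @ 1: {1,3}  (accept∈set)
'd' @ 2: {}  — no active states
rest 'adcdbbddb' ignored (set empty)
end set {} — state 1 not in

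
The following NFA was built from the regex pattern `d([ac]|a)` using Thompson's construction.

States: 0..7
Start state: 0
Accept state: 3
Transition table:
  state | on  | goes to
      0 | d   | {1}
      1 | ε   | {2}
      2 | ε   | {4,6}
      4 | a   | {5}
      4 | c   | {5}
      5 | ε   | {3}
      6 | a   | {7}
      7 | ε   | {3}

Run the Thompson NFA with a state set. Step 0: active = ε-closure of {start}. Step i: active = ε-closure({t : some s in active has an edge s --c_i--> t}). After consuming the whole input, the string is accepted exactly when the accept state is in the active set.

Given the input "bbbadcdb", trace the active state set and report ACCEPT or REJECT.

start: ε-closure({0}) = {0}
'b' @ 1: {}  — dead — no transitions
rest 'bbadcdb' ignored (set empty)
after full input: {}  (accept=3 not in)

Answer: REJECT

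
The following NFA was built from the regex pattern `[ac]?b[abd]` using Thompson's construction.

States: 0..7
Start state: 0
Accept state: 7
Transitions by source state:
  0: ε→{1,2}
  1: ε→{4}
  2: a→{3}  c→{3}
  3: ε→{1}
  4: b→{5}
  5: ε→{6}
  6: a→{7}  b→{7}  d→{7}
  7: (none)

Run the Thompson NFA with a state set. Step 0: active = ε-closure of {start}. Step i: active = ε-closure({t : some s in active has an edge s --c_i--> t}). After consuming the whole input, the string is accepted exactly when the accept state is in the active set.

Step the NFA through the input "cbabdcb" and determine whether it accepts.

Answer: REJECT

Steps:
start: ε-closure({0}) = {0,1,2,4}
'c' @ 1: {1,3,4}
'b' @ 2: {5,6}
'a' @ 3: {7}  ✓accept
'b' @ 4: {}  — state set empty
rest 'dcb' ignored (set empty)
final: {}; accept 7 not in set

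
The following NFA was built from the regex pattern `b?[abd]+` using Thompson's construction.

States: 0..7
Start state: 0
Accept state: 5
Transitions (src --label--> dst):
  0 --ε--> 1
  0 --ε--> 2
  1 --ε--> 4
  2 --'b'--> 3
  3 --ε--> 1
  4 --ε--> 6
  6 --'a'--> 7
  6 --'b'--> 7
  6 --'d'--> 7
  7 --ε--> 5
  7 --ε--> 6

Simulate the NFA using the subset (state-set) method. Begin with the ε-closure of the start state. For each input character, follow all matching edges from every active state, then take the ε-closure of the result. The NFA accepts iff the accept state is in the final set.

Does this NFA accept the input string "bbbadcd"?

start: ε-closure({0}) = {0,1,2,4,6}
'b' @ 1: {1,3,4,5,6,7}  (accept∈set)
'b' @ 2: {5,6,7}  (accept∈set)
'b' @ 3: {5,6,7}  (accept∈set)
'a' @ 4: {5,6,7}  (accept∈set)
'd' @ 5: {5,6,7}  (accept∈set)
'c' @ 6: {}  — dead — no transitions
rest 'd' ignored (set empty)
after full input: {}  (accept=5 not in)

Answer: REJECT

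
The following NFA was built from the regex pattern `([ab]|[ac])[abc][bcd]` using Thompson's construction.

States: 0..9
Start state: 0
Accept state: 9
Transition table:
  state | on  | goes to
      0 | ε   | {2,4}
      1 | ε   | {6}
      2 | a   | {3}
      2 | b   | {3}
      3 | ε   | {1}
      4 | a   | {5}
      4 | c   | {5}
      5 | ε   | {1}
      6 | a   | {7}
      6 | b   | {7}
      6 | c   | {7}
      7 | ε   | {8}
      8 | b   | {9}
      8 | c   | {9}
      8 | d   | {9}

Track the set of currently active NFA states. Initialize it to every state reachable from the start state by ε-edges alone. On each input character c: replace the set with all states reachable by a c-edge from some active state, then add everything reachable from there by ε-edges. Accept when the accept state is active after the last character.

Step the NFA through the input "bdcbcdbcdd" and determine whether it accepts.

Answer: REJECT

Derivation:
start: ε-closure({0}) = {0,2,4}
'b' @ 1: {1,3,6}
'd' @ 2: {}  — dead — no transitions
rest 'cbcdbcdd' ignored (set empty)
final: {}; accept 9 not in set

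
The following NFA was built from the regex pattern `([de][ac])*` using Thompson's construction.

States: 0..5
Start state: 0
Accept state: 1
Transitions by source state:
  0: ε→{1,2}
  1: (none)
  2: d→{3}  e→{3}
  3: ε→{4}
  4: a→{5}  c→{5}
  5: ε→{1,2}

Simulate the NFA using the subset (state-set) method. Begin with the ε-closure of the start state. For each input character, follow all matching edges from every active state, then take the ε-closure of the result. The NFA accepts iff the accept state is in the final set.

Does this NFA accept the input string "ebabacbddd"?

initial (ε-close {0}): {0,1,2}
'e' @ 1: {3,4}
'b' @ 2: {}  — state set empty
rest 'abacbddd' ignored (set empty)
end set {} — state 1 not in

Answer: REJECT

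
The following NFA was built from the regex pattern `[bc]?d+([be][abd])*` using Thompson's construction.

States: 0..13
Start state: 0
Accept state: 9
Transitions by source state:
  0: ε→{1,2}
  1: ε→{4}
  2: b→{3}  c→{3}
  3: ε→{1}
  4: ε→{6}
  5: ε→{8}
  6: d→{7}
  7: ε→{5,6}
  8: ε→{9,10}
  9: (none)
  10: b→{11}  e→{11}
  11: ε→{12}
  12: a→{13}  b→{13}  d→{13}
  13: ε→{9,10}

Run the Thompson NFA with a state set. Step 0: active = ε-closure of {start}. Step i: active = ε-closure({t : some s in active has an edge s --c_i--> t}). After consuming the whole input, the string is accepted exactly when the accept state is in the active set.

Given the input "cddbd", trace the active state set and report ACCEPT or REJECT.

Answer: ACCEPT

Trace:
start: ε-closure({0}) = {0,1,2,4,6}
'c' @ 1: {1,3,4,6}
'd' @ 2: {5,6,7,8,9,10}  (accept∈set)
'd' @ 3: {5,6,7,8,9,10}  (accept∈set)
'b' @ 4: {11,12}
'd' @ 5: {9,10,13}  (accept∈set)
after full input: {9,10,13}  (accept=9 in)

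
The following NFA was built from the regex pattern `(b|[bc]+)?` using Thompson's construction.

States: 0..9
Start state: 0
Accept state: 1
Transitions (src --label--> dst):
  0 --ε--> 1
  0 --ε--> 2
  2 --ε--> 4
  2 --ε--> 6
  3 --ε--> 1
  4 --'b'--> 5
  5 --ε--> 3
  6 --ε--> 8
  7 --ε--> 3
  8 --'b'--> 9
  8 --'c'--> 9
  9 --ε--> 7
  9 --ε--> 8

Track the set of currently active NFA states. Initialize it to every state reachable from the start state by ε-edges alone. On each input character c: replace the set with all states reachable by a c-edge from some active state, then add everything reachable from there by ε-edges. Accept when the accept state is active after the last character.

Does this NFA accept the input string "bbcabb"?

S₀ = ε-closure({0}) = {0,1,2,4,6,8}
'b' @ 1: {1,3,5,7,8,9}  [accepting]
'b' @ 2: {1,3,7,8,9}  [accepting]
'c' @ 3: {1,3,7,8,9}  [accepting]
'a' @ 4: {}  — dead — no transitions
rest 'bb' ignored (set empty)
end set {} — state 1 not in

Answer: REJECT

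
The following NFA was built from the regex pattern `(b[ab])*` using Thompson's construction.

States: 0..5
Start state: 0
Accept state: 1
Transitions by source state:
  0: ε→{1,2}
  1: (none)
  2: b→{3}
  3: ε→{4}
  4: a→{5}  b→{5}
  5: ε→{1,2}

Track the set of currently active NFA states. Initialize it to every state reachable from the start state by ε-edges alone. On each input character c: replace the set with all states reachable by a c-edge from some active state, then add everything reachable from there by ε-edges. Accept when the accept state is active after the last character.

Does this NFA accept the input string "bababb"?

Answer: ACCEPT

Trace:
initial (ε-close {0}): {0,1,2}
'b' @ 1: {3,4}
'a' @ 2: {1,2,5}  (accept∈set)
'b' @ 3: {3,4}
'a' @ 4: {1,2,5}  (accept∈set)
'b' @ 5: {3,4}
'b' @ 6: {1,2,5}  (accept∈set)
final: {1,2,5}; accept 1 in set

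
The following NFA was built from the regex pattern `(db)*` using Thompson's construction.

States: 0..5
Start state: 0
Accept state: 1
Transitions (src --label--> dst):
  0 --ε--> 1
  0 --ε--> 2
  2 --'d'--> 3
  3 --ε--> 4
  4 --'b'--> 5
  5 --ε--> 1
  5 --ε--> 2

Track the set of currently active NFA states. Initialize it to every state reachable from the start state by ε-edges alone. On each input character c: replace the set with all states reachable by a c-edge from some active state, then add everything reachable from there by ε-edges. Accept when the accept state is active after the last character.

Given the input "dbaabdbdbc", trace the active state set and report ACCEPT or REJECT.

initial (ε-close {0}): {0,1,2}
'd' @ 1: {3,4}
'b' @ 2: {1,2,5}  [accepting]
'a' @ 3: {}  — no active states
rest 'abdbdbc' ignored (set empty)
after full input: {}  (accept=1 not in)

Answer: REJECT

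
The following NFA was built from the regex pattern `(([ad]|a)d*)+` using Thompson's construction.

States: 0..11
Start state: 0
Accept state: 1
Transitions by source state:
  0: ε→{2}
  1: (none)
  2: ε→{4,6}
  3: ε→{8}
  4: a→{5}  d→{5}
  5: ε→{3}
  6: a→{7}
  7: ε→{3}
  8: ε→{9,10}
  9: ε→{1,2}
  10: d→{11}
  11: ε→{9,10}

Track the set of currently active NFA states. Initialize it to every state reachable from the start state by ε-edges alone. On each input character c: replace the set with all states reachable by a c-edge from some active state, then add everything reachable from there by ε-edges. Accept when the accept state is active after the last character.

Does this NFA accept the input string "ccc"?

S₀ = ε-closure({0}) = {0,2,4,6}
'c' @ 1: {}  — no active states
rest 'cc' ignored (set empty)
after full input: {}  (accept=1 not in)

Answer: REJECT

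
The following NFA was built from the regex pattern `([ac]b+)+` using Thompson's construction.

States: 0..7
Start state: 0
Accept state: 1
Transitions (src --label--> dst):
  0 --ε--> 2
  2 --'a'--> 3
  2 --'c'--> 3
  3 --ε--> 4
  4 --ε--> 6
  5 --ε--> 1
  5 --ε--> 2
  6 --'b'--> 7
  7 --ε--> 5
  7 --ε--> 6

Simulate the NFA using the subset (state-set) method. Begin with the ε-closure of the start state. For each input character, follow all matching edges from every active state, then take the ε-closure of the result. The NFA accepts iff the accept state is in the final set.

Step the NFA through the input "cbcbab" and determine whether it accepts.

S₀ = ε-closure({0}) = {0,2}
'c' @ 1: {3,4,6}
'b' @ 2: {1,2,5,6,7}  [accepting]
'c' @ 3: {3,4,6}
'b' @ 4: {1,2,5,6,7}  [accepting]
'a' @ 5: {3,4,6}
'b' @ 6: {1,2,5,6,7}  [accepting]
end set {1,2,5,6,7} — state 1 in

Answer: ACCEPT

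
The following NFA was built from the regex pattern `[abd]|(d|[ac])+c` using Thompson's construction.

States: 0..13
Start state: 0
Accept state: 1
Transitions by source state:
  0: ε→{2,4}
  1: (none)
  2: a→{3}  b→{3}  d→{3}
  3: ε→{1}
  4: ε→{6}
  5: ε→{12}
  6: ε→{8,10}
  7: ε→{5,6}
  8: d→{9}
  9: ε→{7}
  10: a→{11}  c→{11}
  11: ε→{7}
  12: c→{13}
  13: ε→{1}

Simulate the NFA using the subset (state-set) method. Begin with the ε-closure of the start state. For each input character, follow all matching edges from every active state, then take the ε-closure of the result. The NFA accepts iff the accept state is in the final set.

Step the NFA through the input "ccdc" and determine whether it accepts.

Answer: ACCEPT

Steps:
S₀ = ε-closure({0}) = {0,2,4,6,8,10}
'c' @ 1: {5,6,7,8,10,11,12}
'c' @ 2: {1,5,6,7,8,10,11,12,13}  [accepting]
'd' @ 3: {5,6,7,8,9,10,12}
'c' @ 4: {1,5,6,7,8,10,11,12,13}  [accepting]
after full input: {1,5,6,7,8,10,11,12,13}  (accept=1 in)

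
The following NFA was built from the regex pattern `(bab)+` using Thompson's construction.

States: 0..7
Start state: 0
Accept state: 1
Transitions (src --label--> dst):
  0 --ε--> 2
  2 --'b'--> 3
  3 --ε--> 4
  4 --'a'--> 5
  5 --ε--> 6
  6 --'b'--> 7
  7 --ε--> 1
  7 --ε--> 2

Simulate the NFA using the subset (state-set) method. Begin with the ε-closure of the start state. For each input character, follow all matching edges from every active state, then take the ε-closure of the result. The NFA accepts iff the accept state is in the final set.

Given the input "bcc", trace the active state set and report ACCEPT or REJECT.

Answer: REJECT

Steps:
S₀ = ε-closure({0}) = {0,2}
'b' @ 1: {3,4}
'c' @ 2: {}  — no active states
rest 'c' ignored (set empty)
final: {}; accept 1 not in set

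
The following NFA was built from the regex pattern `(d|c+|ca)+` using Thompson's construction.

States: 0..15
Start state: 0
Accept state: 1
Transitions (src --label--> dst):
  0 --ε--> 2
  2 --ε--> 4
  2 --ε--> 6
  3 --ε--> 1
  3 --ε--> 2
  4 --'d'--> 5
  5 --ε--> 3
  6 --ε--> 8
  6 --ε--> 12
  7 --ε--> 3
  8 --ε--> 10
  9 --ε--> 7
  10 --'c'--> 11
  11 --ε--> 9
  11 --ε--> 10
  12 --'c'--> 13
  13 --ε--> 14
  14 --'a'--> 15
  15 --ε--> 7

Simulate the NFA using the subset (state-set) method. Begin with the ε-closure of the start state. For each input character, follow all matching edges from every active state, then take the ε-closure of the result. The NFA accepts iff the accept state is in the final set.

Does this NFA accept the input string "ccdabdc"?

start: ε-closure({0}) = {0,2,4,6,8,10,12}
'c' @ 1: {1,2,3,4,6,7,8,9,10,11,12,13,14}  ✓accept
'c' @ 2: {1,2,3,4,6,7,8,9,10,11,12,13,14}  ✓accept
'd' @ 3: {1,2,3,4,5,6,8,10,12}  ✓accept
'a' @ 4: {}  — dead — no transitions
rest 'bdc' ignored (set empty)
end set {} — state 1 not in

Answer: REJECT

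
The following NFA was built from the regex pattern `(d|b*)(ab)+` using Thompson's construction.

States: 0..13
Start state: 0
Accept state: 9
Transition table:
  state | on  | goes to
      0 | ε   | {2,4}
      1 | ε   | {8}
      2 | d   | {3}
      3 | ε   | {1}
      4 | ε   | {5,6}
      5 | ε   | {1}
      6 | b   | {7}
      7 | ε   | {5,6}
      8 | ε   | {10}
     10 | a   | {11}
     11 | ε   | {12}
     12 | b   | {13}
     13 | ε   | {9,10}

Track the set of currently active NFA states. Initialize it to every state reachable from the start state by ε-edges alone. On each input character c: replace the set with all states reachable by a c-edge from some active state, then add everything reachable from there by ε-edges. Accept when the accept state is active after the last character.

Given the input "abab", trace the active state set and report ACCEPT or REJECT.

initial (ε-close {0}): {0,1,2,4,5,6,8,10}
'a' @ 1: {11,12}
'b' @ 2: {9,10,13}  [accepting]
'a' @ 3: {11,12}
'b' @ 4: {9,10,13}  [accepting]
after full input: {9,10,13}  (accept=9 in)

Answer: ACCEPT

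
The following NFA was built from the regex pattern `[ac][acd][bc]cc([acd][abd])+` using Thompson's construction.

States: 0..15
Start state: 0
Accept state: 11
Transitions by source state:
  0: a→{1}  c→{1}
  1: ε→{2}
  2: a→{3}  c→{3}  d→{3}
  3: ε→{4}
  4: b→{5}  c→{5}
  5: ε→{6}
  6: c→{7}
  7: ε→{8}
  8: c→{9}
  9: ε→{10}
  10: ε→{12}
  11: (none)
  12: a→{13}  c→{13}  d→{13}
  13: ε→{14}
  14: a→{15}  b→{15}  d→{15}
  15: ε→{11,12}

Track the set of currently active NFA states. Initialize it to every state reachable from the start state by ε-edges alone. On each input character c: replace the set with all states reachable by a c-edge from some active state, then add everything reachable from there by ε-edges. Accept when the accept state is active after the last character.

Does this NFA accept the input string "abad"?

initial (ε-close {0}): {0}
'a' @ 1: {1,2}
'b' @ 2: {}  — dead — no transitions
rest 'ad' ignored (set empty)
end set {} — state 11 not in

Answer: REJECT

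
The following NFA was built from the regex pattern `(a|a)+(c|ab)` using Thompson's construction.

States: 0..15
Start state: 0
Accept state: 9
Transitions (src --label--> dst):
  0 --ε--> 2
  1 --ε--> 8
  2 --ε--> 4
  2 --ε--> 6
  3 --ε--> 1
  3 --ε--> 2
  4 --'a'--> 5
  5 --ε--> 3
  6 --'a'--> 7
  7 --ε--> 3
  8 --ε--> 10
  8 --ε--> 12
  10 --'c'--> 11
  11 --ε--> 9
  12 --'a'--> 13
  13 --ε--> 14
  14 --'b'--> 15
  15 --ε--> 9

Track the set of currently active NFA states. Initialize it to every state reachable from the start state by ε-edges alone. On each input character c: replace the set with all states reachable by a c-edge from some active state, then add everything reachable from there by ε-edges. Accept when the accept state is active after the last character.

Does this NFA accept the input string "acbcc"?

Answer: REJECT

Trace:
start: ε-closure({0}) = {0,2,4,6}
'a' @ 1: {1,2,3,4,5,6,7,8,10,12}
'c' @ 2: {9,11}  [accepting]
'b' @ 3: {}  — dead — no transitions
rest 'cc' ignored (set empty)
final: {}; accept 9 not in set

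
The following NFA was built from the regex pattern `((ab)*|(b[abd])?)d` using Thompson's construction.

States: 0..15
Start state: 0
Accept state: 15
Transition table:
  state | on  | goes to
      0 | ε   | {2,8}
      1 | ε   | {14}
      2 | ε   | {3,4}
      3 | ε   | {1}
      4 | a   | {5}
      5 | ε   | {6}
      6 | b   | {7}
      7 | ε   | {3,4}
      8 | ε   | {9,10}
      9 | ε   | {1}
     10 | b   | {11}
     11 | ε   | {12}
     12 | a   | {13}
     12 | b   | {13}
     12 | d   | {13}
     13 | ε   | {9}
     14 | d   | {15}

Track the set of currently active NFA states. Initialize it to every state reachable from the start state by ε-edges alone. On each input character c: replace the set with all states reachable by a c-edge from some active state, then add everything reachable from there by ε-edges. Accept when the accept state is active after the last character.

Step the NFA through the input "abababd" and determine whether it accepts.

Answer: ACCEPT

Steps:
S₀ = ε-closure({0}) = {0,1,2,3,4,8,9,10,14}
'a' @ 1: {5,6}
'b' @ 2: {1,3,4,7,14}
'a' @ 3: {5,6}
'b' @ 4: {1,3,4,7,14}
'a' @ 5: {5,6}
'b' @ 6: {1,3,4,7,14}
'd' @ 7: {15}  (accept∈set)
after full input: {15}  (accept=15 in)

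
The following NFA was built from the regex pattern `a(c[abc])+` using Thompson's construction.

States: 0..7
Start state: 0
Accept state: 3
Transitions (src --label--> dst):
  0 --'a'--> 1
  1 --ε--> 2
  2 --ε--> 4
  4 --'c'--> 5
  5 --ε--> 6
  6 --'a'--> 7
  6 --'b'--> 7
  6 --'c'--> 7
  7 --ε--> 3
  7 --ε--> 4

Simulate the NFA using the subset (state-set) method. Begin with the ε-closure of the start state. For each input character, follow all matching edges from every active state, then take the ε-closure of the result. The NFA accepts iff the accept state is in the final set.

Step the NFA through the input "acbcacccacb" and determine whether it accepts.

initial (ε-close {0}): {0}
'a' @ 1: {1,2,4}
'c' @ 2: {5,6}
'b' @ 3: {3,4,7}  [accepting]
'c' @ 4: {5,6}
'a' @ 5: {3,4,7}  [accepting]
'c' @ 6: {5,6}
'c' @ 7: {3,4,7}  [accepting]
'c' @ 8: {5,6}
'a' @ 9: {3,4,7}  [accepting]
'c' @ 10: {5,6}
'b' @ 11: {3,4,7}  [accepting]
after full input: {3,4,7}  (accept=3 in)

Answer: ACCEPT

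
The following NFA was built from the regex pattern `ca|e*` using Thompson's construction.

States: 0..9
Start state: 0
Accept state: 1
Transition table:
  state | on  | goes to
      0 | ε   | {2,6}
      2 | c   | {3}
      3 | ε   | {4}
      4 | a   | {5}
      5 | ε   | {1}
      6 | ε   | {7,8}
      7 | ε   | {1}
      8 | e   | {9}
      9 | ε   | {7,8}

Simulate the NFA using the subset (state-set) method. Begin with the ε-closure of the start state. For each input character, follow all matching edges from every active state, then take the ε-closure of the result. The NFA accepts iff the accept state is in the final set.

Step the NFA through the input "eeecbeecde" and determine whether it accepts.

Answer: REJECT

Derivation:
start: ε-closure({0}) = {0,1,2,6,7,8}
'e' @ 1: {1,7,8,9}  ✓accept
'e' @ 2: {1,7,8,9}  ✓accept
'e' @ 3: {1,7,8,9}  ✓accept
'c' @ 4: {}  — dead — no transitions
rest 'beecde' ignored (set empty)
final: {}; accept 1 not in set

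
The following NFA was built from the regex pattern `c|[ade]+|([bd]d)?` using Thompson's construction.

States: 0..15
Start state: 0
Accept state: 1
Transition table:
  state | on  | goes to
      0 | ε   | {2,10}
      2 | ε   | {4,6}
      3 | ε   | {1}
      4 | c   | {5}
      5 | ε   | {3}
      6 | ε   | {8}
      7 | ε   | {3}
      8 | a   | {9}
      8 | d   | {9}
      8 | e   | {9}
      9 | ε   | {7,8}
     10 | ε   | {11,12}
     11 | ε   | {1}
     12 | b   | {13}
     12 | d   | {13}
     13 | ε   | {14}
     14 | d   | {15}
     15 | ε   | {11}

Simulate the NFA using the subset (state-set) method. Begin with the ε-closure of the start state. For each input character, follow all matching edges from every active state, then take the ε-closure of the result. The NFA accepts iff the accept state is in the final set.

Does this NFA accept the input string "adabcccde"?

Answer: REJECT

Steps:
initial (ε-close {0}): {0,1,2,4,6,8,10,11,12}
'a' @ 1: {1,3,7,8,9}  ✓accept
'd' @ 2: {1,3,7,8,9}  ✓accept
'a' @ 3: {1,3,7,8,9}  ✓accept
'b' @ 4: {}  — no active states
rest 'cccde' ignored (set empty)
final: {}; accept 1 not in set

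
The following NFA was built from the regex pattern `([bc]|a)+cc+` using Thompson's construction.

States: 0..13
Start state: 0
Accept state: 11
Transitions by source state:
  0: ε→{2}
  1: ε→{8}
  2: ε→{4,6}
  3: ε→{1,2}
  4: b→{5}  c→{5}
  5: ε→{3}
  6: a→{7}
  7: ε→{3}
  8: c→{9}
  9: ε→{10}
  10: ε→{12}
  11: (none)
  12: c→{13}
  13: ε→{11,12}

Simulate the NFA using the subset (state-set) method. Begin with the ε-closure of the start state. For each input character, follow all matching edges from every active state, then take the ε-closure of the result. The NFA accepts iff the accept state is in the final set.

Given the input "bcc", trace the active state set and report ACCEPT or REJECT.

initial (ε-close {0}): {0,2,4,6}
'b' @ 1: {1,2,3,4,5,6,8}
'c' @ 2: {1,2,3,4,5,6,8,9,10,12}
'c' @ 3: {1,2,3,4,5,6,8,9,10,11,12,13}  ✓accept
end set {1,2,3,4,5,6,8,9,10,11,12,13} — state 11 in

Answer: ACCEPT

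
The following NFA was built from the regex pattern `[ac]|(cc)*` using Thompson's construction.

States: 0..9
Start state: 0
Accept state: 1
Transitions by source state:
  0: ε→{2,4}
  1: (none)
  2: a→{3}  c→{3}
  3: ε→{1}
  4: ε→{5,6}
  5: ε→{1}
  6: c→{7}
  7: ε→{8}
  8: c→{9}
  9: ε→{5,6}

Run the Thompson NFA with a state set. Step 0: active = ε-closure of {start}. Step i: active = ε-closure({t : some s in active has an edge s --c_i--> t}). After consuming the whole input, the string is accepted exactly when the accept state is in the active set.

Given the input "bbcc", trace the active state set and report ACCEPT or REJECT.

initial (ε-close {0}): {0,1,2,4,5,6}
'b' @ 1: {}  — dead — no transitions
rest 'bcc' ignored (set empty)
final: {}; accept 1 not in set

Answer: REJECT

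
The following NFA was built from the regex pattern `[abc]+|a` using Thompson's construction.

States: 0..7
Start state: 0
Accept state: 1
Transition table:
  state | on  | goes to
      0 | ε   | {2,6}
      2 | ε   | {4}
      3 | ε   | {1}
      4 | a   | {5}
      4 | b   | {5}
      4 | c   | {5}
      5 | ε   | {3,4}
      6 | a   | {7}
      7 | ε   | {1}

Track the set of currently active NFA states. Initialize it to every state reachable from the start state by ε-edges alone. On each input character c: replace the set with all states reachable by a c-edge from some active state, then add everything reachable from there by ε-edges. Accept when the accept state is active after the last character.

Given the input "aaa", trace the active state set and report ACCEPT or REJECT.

initial (ε-close {0}): {0,2,4,6}
'a' @ 1: {1,3,4,5,7}  (accept∈set)
'a' @ 2: {1,3,4,5}  (accept∈set)
'a' @ 3: {1,3,4,5}  (accept∈set)
after full input: {1,3,4,5}  (accept=1 in)

Answer: ACCEPT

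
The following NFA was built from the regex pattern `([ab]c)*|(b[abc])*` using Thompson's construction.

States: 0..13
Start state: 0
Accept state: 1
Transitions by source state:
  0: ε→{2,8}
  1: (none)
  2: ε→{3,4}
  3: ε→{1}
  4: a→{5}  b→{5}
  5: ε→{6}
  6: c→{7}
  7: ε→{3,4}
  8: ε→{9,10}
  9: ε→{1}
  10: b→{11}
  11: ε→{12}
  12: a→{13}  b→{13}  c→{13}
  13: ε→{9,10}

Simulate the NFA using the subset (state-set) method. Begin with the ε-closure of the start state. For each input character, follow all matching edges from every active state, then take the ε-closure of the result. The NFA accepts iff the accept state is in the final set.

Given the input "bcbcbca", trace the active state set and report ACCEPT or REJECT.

Answer: REJECT

Trace:
initial (ε-close {0}): {0,1,2,3,4,8,9,10}
'b' @ 1: {5,6,11,12}
'c' @ 2: {1,3,4,7,9,10,13}  [accepting]
'b' @ 3: {5,6,11,12}
'c' @ 4: {1,3,4,7,9,10,13}  [accepting]
'b' @ 5: {5,6,11,12}
'c' @ 6: {1,3,4,7,9,10,13}  [accepting]
'a' @ 7: {5,6}
end set {5,6} — state 1 not in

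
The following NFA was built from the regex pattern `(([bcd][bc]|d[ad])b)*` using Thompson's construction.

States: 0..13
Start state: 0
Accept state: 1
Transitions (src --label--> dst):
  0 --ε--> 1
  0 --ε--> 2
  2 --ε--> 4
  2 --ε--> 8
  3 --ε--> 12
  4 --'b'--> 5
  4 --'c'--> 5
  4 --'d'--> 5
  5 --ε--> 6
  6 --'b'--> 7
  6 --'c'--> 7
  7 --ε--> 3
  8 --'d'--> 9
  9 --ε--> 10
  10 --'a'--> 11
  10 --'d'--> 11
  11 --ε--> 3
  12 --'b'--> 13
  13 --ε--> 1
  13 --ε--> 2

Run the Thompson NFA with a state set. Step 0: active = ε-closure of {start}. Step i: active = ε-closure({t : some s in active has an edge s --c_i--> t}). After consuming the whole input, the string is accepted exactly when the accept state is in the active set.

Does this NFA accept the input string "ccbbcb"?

S₀ = ε-closure({0}) = {0,1,2,4,8}
'c' @ 1: {5,6}
'c' @ 2: {3,7,12}
'b' @ 3: {1,2,4,8,13}  ✓accept
'b' @ 4: {5,6}
'c' @ 5: {3,7,12}
'b' @ 6: {1,2,4,8,13}  ✓accept
after full input: {1,2,4,8,13}  (accept=1 in)

Answer: ACCEPT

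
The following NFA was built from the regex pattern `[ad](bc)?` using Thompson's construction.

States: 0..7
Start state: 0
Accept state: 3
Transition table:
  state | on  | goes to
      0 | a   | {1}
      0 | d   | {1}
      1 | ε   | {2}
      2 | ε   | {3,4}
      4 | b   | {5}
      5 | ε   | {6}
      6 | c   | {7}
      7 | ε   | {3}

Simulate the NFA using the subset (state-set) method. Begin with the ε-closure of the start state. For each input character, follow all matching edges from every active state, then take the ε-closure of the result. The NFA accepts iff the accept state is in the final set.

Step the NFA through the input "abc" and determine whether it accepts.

Answer: ACCEPT

Trace:
S₀ = ε-closure({0}) = {0}
'a' @ 1: {1,2,3,4}  ✓accept
'b' @ 2: {5,6}
'c' @ 3: {3,7}  ✓accept
final: {3,7}; accept 3 in set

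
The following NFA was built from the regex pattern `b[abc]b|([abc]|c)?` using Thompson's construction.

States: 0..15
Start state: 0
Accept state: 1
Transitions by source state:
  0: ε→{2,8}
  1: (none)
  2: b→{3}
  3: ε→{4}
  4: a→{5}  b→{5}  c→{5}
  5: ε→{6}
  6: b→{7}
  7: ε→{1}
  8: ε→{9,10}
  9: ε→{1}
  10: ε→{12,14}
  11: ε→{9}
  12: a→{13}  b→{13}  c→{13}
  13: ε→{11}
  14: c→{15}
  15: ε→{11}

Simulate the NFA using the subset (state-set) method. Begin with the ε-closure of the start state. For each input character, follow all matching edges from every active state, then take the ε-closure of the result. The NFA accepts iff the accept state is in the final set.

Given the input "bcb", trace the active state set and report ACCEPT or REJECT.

start: ε-closure({0}) = {0,1,2,8,9,10,12,14}
'b' @ 1: {1,3,4,9,11,13}  (accept∈set)
'c' @ 2: {5,6}
'b' @ 3: {1,7}  (accept∈set)
after full input: {1,7}  (accept=1 in)

Answer: ACCEPT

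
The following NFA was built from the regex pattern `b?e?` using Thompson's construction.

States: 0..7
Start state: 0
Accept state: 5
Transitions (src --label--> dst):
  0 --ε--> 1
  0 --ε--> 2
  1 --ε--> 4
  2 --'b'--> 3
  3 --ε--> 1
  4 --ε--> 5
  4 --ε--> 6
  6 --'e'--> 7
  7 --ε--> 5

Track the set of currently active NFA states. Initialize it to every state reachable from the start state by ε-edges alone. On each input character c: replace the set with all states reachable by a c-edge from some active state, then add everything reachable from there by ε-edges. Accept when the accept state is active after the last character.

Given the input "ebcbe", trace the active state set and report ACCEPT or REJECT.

Answer: REJECT

Trace:
initial (ε-close {0}): {0,1,2,4,5,6}
'e' @ 1: {5,7}  ✓accept
'b' @ 2: {}  — dead — no transitions
rest 'cbe' ignored (set empty)
end set {} — state 5 not in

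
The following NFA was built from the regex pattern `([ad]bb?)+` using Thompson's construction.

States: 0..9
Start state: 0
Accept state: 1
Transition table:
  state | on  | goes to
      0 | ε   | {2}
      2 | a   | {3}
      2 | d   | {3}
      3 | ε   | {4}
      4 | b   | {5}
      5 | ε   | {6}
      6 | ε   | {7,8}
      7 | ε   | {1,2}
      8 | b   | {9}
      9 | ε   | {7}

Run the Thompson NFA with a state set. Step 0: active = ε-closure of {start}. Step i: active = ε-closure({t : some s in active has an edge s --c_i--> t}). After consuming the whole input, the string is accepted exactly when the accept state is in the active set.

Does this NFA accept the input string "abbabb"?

Answer: ACCEPT

Derivation:
start: ε-closure({0}) = {0,2}
'a' @ 1: {3,4}
'b' @ 2: {1,2,5,6,7,8}  ✓accept
'b' @ 3: {1,2,7,9}  ✓accept
'a' @ 4: {3,4}
'b' @ 5: {1,2,5,6,7,8}  ✓accept
'b' @ 6: {1,2,7,9}  ✓accept
final: {1,2,7,9}; accept 1 in set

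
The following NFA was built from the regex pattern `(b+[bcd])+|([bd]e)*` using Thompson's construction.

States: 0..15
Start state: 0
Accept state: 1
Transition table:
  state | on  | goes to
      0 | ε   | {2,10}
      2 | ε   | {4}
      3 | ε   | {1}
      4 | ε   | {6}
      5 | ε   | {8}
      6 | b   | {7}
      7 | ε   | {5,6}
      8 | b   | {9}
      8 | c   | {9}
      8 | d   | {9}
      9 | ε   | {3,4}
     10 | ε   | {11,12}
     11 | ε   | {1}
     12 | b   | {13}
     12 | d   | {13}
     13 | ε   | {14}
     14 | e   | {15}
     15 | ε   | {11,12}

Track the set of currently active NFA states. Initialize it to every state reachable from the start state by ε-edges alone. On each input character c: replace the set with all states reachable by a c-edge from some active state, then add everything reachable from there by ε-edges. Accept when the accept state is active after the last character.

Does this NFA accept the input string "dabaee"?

Answer: REJECT

Trace:
start: ε-closure({0}) = {0,1,2,4,6,10,11,12}
'd' @ 1: {13,14}
'a' @ 2: {}  — no active states
rest 'baee' ignored (set empty)
end set {} — state 1 not in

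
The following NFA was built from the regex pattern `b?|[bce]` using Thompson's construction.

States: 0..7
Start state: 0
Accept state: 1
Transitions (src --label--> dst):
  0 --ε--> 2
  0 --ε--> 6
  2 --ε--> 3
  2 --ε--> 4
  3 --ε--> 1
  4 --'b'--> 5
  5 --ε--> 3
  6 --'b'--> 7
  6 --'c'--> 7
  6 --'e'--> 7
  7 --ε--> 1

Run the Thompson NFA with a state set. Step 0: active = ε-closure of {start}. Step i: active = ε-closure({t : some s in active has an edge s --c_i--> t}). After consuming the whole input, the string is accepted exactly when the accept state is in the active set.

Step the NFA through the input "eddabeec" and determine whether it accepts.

Answer: REJECT

Steps:
initial (ε-close {0}): {0,1,2,3,4,6}
'e' @ 1: {1,7}  (accept∈set)
'd' @ 2: {}  — no active states
rest 'dabeec' ignored (set empty)
end set {} — state 1 not in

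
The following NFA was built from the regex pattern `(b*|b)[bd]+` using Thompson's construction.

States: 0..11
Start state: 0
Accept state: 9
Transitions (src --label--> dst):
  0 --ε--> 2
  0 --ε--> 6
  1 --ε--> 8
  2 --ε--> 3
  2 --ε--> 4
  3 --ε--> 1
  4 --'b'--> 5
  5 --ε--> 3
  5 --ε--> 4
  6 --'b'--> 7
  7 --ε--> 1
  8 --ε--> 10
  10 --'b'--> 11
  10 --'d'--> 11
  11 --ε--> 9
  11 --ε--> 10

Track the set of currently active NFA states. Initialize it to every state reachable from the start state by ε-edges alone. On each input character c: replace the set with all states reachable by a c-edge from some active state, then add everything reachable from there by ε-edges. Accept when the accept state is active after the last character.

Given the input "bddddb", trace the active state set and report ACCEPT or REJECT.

start: ε-closure({0}) = {0,1,2,3,4,6,8,10}
'b' @ 1: {1,3,4,5,7,8,9,10,11}  (accept∈set)
'd' @ 2: {9,10,11}  (accept∈set)
'd' @ 3: {9,10,11}  (accept∈set)
'd' @ 4: {9,10,11}  (accept∈set)
'd' @ 5: {9,10,11}  (accept∈set)
'b' @ 6: {9,10,11}  (accept∈set)
after full input: {9,10,11}  (accept=9 in)

Answer: ACCEPT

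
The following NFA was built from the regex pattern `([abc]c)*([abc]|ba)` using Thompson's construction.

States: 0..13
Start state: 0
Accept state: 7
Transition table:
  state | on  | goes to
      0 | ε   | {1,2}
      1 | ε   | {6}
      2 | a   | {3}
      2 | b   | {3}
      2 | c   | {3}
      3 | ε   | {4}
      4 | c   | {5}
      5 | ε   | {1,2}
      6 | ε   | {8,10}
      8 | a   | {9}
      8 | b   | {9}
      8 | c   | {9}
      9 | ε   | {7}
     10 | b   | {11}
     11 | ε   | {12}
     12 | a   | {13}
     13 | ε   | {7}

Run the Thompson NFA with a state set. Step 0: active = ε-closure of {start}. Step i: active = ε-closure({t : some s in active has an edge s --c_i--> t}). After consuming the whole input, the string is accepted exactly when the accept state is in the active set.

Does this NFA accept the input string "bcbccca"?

Answer: ACCEPT

Derivation:
S₀ = ε-closure({0}) = {0,1,2,6,8,10}
'b' @ 1: {3,4,7,9,11,12}  [accepting]
'c' @ 2: {1,2,5,6,8,10}
'b' @ 3: {3,4,7,9,11,12}  [accepting]
'c' @ 4: {1,2,5,6,8,10}
'c' @ 5: {3,4,7,9}  [accepting]
'c' @ 6: {1,2,5,6,8,10}
'a' @ 7: {3,4,7,9}  [accepting]
after full input: {3,4,7,9}  (accept=7 in)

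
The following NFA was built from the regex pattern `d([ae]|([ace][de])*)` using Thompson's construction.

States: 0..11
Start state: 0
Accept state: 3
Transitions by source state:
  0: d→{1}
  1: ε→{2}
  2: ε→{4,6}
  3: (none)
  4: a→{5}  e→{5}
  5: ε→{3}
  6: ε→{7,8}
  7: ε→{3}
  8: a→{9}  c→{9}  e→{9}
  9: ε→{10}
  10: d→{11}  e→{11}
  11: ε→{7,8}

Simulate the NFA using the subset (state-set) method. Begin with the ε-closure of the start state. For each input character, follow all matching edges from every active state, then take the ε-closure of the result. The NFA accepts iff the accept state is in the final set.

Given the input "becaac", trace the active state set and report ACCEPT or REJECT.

Answer: REJECT

Trace:
S₀ = ε-closure({0}) = {0}
'b' @ 1: {}  — no active states
rest 'ecaac' ignored (set empty)
after full input: {}  (accept=3 not in)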